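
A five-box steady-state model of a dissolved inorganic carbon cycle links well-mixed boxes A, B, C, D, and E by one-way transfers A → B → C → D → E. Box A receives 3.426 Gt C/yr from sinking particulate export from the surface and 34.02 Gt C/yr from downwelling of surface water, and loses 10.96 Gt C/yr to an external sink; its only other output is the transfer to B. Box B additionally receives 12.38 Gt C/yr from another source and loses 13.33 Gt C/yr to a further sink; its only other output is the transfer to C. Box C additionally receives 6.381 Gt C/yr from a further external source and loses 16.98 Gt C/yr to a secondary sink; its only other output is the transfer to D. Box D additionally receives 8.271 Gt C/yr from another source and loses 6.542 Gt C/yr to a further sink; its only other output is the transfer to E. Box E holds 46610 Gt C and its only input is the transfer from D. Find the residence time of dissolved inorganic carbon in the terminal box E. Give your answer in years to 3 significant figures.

Box A: F(A→B) = (3.426 + 34.02) − 10.96 = 26.486 Gt C/yr.
Box B: F(B→C) = (26.486 + 12.38) − 13.33 = 25.536 Gt C/yr.
Box C: F(C→D) = (25.536 + 6.381) − 16.98 = 14.937 Gt C/yr.
Box D: F(D→E) = (14.937 + 8.271) − 6.542 = 16.666 Gt C/yr.
Box E throughput = its input = 16.666 Gt C/yr; τ = 46610 / 16.666 = 2797 yr.

2800 yr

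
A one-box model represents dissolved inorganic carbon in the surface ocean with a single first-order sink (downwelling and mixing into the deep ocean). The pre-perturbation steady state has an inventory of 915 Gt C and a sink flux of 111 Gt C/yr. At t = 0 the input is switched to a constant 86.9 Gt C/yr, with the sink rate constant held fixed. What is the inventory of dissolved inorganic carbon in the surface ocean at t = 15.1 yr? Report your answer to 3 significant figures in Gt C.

748 Gt C

τ = M₀/F₀ = 915/111 = 8.243 yr; rate constant k = 1/τ.
New steady state M_∞ = F₁/k = F₁·τ = 86.9 × 8.243 = 716.34 Gt C.
M(t) = M_∞ + (M₀ − M_∞)·e^(−t/τ); t/τ = 15.1/8.243 = 1.832, so e^(−t/τ) = 0.1601.
M(t) = 716.34 + 198.7 × 0.1601 = 748.15 Gt C.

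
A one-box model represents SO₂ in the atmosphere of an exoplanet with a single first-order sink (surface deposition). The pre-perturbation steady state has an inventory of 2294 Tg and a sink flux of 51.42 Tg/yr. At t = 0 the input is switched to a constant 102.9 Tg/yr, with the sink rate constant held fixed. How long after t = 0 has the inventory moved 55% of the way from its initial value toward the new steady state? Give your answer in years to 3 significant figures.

τ = M₀/F₀ = 2294/51.42 = 44.61 yr.
The remaining gap fraction is e^(−t/τ); 55% covered ⇒ e^(−t/τ) = 0.450.
t = −τ ln(0.450) = 44.61 × 0.7985 = 35.62 yr.

35.6 yr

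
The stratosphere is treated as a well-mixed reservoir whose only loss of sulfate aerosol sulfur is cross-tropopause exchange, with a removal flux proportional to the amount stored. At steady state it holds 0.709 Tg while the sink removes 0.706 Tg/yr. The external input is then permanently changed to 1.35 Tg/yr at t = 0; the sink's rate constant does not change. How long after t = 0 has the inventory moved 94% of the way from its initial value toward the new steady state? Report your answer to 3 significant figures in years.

2.83 yr

τ = M₀/F₀ = 0.709/0.706 = 1.004 yr.
The remaining gap fraction is e^(−t/τ); 94% covered ⇒ e^(−t/τ) = 0.0600.
t = −τ ln(0.0600) = 1.004 × 2.813 = 2.825 yr.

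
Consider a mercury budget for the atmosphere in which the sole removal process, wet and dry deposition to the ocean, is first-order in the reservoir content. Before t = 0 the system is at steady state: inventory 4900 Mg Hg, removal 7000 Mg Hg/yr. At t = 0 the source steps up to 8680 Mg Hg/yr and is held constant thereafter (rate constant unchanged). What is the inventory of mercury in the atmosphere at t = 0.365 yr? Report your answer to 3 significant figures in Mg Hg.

5380 Mg Hg

Residence time τ = M₀/F₀ = 0.7000 yr. The eventual steady state is M_∞ = M₀·(F₁/F₀) = 4900 × 8680/7000 = 6076.0 Mg Hg.
The anomaly ΔM(t) = M(t) − M_∞ decays as ΔM₀·e^(−t/τ) with ΔM₀ = 4900 − 6076.0 = −1176 Mg Hg.
At t = 0.365 yr, e^(−t/τ) = e^(−0.5214) = 0.5937, so ΔM = −698.2 Mg Hg and M = 6076.0 − 698.2 = 5377.8 Mg Hg.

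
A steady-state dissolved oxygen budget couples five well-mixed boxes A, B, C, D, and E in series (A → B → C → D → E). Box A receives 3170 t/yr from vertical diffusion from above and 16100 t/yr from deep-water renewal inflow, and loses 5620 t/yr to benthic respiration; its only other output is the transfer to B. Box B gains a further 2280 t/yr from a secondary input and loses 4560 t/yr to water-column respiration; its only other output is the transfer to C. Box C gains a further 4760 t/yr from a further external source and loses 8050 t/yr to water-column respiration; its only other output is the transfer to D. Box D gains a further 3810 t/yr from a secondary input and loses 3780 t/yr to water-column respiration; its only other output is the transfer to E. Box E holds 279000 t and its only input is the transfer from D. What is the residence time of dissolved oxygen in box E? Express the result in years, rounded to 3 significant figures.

34.4 yr

Box A: F(A→B) = (3170 + 16100) − 5620 = 13650 t/yr.
Box B: F(B→C) = (13650 + 2280) − 4560 = 11370 t/yr.
Box C: F(C→D) = (11370 + 4760) − 8050 = 8080.0 t/yr.
Box D: F(D→E) = (8080.0 + 3810) − 3780 = 8110.0 t/yr.
Box E throughput = its input = 8110.0 t/yr; τ = 279000 / 8110.0 = 34.40 yr.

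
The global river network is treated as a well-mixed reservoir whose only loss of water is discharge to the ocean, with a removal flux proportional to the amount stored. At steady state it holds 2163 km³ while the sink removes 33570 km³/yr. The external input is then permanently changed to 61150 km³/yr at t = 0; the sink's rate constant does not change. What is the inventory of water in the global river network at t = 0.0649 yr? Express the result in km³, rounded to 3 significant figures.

The sink rate constant is k = F₀/M₀ = 33570/2163 = 15.52 yr⁻¹.
Solving dM/dt = F₁ − kM with M(0) = M₀ gives M(t) = F₁/k + (M₀ − F₁/k)·e^(−kt).
F₁/k = 61150/15.52 = 3940.0 km³; kt = 15.52 × 0.0649 = 1.007, e^(−kt) = 0.3652.
M(0.0649) = 3940.0 + (2163 − 3940.0) × 0.3652 = 3940.0 − 649.0 = 3291.0 km³.

3290 km³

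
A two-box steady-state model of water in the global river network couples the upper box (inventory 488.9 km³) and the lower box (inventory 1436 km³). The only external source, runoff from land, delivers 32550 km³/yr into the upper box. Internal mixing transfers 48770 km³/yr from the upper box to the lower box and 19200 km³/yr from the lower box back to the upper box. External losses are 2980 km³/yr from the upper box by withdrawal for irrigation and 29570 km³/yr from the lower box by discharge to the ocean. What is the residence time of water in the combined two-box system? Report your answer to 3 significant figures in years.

0.0591 yr

For the system as a whole, the A↔B exchange is internal and contributes nothing to the throughput; only the external sinks remove mass.
M_total = 488.9 + 1436 = 1924.9 km³.
ΣF_external_out = 2980 + 29570 = 32550 km³/yr.
τ = M_total / ΣF_ext = 1924.9 / 32550 = 0.05914 yr.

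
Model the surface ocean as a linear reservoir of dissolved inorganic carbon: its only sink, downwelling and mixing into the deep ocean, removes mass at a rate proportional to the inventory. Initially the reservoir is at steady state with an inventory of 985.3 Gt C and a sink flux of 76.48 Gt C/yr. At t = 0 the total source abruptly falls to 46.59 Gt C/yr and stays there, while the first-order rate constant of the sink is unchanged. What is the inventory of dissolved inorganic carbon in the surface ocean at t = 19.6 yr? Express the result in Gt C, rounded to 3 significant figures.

The sink rate constant is k = F₀/M₀ = 76.48/985.3 = 0.07762 yr⁻¹.
Solving dM/dt = F₁ − kM with M(0) = M₀ gives M(t) = F₁/k + (M₀ − F₁/k)·e^(−kt).
F₁/k = 46.59/0.07762 = 600.22 Gt C; kt = 0.07762 × 19.6 = 1.521, e^(−kt) = 0.2184.
M(19.6) = 600.22 + (985.3 − 600.22) × 0.2184 = 600.22 + 84.11 = 684.33 Gt C.

684 Gt C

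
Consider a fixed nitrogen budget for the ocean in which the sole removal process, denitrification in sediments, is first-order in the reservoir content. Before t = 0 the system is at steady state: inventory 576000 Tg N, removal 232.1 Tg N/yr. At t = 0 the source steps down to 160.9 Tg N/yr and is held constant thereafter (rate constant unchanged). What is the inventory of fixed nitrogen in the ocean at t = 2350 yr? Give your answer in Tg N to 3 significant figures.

468000 Tg N

Residence time τ = M₀/F₀ = 2482 yr. The eventual steady state is M_∞ = M₀·(F₁/F₀) = 576000 × 160.9/232.1 = 399300 Tg N.
The anomaly ΔM(t) = M(t) − M_∞ decays as ΔM₀·e^(−t/τ) with ΔM₀ = 576000 − 399300 = 176700 Tg N.
At t = 2350 yr, e^(−t/τ) = e^(−0.9469) = 0.3879, so ΔM = 68550 Tg N and M = 399300 + 68550 = 467850 Tg N.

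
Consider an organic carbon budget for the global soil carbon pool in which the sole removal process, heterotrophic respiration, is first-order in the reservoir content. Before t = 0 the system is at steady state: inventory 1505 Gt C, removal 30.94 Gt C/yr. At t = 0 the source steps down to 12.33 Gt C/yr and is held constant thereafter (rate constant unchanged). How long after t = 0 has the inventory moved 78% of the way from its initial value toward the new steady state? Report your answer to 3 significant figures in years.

73.7 yr

τ = M₀/F₀ = 1505/30.94 = 48.64 yr.
The remaining gap fraction is e^(−t/τ); 78% covered ⇒ e^(−t/τ) = 0.220.
t = −τ ln(0.220) = 48.64 × 1.514 = 73.65 yr.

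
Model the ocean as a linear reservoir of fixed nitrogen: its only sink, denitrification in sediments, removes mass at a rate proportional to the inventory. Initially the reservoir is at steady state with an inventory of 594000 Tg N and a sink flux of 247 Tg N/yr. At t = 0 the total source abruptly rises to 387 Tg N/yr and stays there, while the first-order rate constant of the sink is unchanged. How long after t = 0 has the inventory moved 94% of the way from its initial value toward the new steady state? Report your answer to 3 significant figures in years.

τ = M₀/F₀ = 594000/247 = 2405 yr.
The remaining gap fraction is e^(−t/τ); 94% covered ⇒ e^(−t/τ) = 0.0600.
t = −τ ln(0.0600) = 2405 × 2.813 = 6766 yr.

6770 yr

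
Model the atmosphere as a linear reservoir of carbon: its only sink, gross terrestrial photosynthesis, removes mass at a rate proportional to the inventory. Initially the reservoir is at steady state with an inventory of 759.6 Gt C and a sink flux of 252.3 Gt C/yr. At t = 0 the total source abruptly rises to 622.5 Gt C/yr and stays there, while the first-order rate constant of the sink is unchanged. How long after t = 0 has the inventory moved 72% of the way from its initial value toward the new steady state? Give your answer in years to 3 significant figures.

3.83 yr

τ = M₀/F₀ = 759.6/252.3 = 3.011 yr.
The remaining gap fraction is e^(−t/τ); 72% covered ⇒ e^(−t/τ) = 0.280.
t = −τ ln(0.280) = 3.011 × 1.273 = 3.833 yr.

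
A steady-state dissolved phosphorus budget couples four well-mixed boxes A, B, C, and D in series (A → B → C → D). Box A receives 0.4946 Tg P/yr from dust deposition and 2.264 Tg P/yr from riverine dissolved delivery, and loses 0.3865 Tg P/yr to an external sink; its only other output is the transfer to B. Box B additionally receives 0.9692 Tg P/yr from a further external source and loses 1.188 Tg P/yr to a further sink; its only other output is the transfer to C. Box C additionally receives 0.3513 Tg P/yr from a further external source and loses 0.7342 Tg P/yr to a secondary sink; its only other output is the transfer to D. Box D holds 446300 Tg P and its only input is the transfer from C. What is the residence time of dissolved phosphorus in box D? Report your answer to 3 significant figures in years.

252000 yr

Box A: F(A→B) = (0.4946 + 2.264) − 0.3865 = 2.3721 Tg P/yr.
Box B: F(B→C) = (2.3721 + 0.9692) − 1.188 = 2.1533 Tg P/yr.
Box C: F(C→D) = (2.1533 + 0.3513) − 0.7342 = 1.7704 Tg P/yr.
Box D throughput = its input = 1.7704 Tg P/yr; τ = 446300 / 1.7704 = 252100 yr.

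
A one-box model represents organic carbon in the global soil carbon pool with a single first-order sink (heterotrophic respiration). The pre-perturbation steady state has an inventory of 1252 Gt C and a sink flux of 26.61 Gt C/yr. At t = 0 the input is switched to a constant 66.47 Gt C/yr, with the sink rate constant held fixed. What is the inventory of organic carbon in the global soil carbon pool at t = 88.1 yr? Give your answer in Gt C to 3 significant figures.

2840 Gt C

τ = M₀/F₀ = 1252/26.61 = 47.05 yr; rate constant k = 1/τ.
New steady state M_∞ = F₁/k = F₁·τ = 66.47 × 47.05 = 3127.4 Gt C.
M(t) = M_∞ + (M₀ − M_∞)·e^(−t/τ); t/τ = 88.1/47.05 = 1.872, so e^(−t/τ) = 0.1537.
M(t) = 3127.4 − 1875 × 0.1537 = 2839.1 Gt C.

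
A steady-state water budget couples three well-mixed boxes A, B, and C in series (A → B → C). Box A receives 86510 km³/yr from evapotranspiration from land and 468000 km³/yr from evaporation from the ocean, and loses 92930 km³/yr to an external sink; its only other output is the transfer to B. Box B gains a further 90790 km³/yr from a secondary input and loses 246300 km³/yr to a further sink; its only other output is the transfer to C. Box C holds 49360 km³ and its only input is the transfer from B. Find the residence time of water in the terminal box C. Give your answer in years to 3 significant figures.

Box A: F(A→B) = (86510 + 468000) − 92930 = 461580 km³/yr.
Box B: F(B→C) = (461580 + 90790) − 246300 = 306070 km³/yr.
Box C throughput = its input = 306070 km³/yr; τ = 49360 / 306070 = 0.1613 yr.

0.161 yr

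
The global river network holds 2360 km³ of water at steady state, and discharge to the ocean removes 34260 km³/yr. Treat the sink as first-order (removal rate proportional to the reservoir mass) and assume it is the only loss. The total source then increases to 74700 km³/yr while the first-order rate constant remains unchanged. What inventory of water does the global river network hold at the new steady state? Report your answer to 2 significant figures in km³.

Rate constant k = F/M = 34260 / 2360 = 14.52 yr⁻¹.
At the new steady state, source = k·M_new ⇒ M_new = 74700 / 14.52 = 5146 km³.
(Equivalently M_new = M × F_new/F_old = 2360 × 74700/34260.)

5100 km³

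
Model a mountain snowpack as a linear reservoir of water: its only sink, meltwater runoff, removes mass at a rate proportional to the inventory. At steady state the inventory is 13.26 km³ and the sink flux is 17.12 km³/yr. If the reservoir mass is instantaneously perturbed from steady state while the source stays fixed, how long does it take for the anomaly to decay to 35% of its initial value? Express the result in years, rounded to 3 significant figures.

For a linear reservoir the anomaly decays as exp(−t/τ) with τ = M/F = 13.26/17.12 = 0.7745 yr.
exp(−t/τ) = 0.35 ⇒ t = −τ ln(0.35) = 0.7745 × 1.050 = 0.8131 yr.

0.813 yr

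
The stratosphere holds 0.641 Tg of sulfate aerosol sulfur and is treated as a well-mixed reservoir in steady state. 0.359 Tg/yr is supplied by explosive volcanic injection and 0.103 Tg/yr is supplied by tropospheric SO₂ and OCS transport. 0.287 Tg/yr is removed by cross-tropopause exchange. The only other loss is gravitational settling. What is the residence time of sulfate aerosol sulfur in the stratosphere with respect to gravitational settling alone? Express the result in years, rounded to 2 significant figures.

At steady state ΣF_in = ΣF_out.
ΣF_in = 0.359 + 0.103 = 0.46200 Tg/yr.
Gravitational settling flux = ΣF_in − (0.287) = 0.46200 − 0.2870 = 0.1750 Tg/yr.
τ = M / F = 0.641 / 0.1750 = 3.663 yr.

3.7 yr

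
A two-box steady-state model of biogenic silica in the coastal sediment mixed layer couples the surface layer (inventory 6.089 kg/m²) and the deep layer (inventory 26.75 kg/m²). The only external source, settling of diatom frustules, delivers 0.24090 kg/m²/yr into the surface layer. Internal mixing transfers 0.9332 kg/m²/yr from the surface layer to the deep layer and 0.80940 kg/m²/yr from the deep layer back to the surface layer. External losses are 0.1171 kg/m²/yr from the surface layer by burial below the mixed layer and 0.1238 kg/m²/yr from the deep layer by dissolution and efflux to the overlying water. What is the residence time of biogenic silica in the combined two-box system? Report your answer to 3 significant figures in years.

For the system as a whole, the A↔B exchange is internal and contributes nothing to the throughput; only the external sinks remove mass.
M_total = 6.089 + 26.75 = 32.839 kg/m².
ΣF_external_out = 0.1171 + 0.1238 = 0.24090 kg/m²/yr.
τ = M_total / ΣF_ext = 32.839 / 0.24090 = 136.3 yr.

136 yr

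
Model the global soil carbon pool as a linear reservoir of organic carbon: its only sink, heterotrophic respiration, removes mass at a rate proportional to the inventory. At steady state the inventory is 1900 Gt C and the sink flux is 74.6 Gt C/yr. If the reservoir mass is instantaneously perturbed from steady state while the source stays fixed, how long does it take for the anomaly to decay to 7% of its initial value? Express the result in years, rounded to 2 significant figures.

68 yr

For a linear reservoir the anomaly decays as exp(−t/τ) with τ = M/F = 1900/74.6 = 25.47 yr.
exp(−t/τ) = 0.07 ⇒ t = −τ ln(0.07) = 25.47 × 2.659 = 67.73 yr.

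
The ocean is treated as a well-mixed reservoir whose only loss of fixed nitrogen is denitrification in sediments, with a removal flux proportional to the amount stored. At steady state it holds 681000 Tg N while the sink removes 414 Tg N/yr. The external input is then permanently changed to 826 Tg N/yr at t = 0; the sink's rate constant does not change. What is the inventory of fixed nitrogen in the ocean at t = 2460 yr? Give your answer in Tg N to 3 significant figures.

1.21×10^6 Tg N

The sink rate constant is k = F₀/M₀ = 414/681000 = 0.0006079 yr⁻¹.
Solving dM/dt = F₁ − kM with M(0) = M₀ gives M(t) = F₁/k + (M₀ − F₁/k)·e^(−kt).
F₁/k = 826/0.0006079 = 1.3587×10^6 Tg N; kt = 0.0006079 × 2460 = 1.496, e^(−kt) = 0.2241.
M(2460) = 1.3587×10^6 + (681000 − 1.3587×10^6) × 0.2241 = 1.3587×10^6 − 151900 = 1.2068×10^6 Tg N.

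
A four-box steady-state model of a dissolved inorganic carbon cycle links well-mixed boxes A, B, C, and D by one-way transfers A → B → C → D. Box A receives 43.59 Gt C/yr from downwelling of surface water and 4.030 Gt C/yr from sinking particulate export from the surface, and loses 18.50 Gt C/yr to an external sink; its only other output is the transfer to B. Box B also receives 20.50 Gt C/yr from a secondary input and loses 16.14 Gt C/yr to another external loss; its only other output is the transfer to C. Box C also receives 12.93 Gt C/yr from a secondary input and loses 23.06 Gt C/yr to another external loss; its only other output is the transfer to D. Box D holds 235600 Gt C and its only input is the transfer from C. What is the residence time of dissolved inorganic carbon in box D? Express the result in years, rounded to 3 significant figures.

10100 yr

Box A: F(A→B) = (43.59 + 4.030) − 18.50 = 29.120 Gt C/yr.
Box B: F(B→C) = (29.120 + 20.50) − 16.14 = 33.480 Gt C/yr.
Box C: F(C→D) = (33.480 + 12.93) − 23.06 = 23.350 Gt C/yr.
Box D throughput = its input = 23.350 Gt C/yr; τ = 235600 / 23.350 = 10090 yr.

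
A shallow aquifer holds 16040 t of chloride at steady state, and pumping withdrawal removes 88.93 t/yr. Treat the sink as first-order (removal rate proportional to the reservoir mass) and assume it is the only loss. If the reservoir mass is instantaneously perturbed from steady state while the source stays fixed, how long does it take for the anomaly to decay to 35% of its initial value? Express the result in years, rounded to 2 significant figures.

For a linear reservoir the anomaly decays as exp(−t/τ) with τ = M/F = 16040/88.93 = 180.4 yr.
exp(−t/τ) = 0.35 ⇒ t = −τ ln(0.35) = 180.4 × 1.050 = 189.4 yr.

190 yr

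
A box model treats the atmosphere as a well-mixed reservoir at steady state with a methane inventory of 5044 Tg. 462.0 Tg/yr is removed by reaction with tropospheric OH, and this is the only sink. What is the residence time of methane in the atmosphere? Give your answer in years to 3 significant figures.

10.9 yr

τ = M / F = 5044 / 462.0 = 10.92 yr.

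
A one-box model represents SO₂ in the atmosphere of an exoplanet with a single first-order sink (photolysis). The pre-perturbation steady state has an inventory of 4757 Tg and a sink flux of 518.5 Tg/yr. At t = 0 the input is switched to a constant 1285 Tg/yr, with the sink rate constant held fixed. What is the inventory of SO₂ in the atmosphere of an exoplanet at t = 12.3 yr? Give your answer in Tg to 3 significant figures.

τ = M₀/F₀ = 4757/518.5 = 9.175 yr; rate constant k = 1/τ.
New steady state M_∞ = F₁/k = F₁·τ = 1285 × 9.175 = 11789 Tg.
M(t) = M_∞ + (M₀ − M_∞)·e^(−t/τ); t/τ = 12.3/9.175 = 1.341, so e^(−t/τ) = 0.2617.
M(t) = 11789 − 7032 × 0.2617 = 9949.1 Tg.

9950 Tg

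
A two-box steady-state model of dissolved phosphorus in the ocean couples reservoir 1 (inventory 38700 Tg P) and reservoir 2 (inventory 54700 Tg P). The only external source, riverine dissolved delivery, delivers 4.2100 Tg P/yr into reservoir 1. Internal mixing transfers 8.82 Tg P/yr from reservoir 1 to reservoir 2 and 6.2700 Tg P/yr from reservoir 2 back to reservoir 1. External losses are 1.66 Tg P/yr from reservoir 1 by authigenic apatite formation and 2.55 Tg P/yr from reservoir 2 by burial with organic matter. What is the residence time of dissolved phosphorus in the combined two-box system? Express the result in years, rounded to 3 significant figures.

Treat the two boxes together as one reservoir: the mixing fluxes between them are internal recycling, so τ = ΣM / Σ(external losses).
M_total = 38700 + 54700 = 93400 Tg P.
ΣF_external_out = 1.66 + 2.55 = 4.2100 Tg P/yr.
τ = M_total / ΣF_ext = 93400 / 4.2100 = 22190 yr.

22200 yr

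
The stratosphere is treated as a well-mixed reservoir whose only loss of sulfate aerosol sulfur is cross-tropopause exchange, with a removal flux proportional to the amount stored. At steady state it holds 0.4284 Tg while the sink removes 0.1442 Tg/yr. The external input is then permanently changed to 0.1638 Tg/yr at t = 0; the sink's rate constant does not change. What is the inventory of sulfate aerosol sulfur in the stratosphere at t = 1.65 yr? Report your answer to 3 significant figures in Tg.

0.453 Tg

Residence time τ = M₀/F₀ = 2.971 yr. The eventual steady state is M_∞ = M₀·(F₁/F₀) = 0.4284 × 0.1638/0.1442 = 0.48663 Tg.
The anomaly ΔM(t) = M(t) − M_∞ decays as ΔM₀·e^(−t/τ) with ΔM₀ = 0.4284 − 0.48663 = −0.05823 Tg.
At t = 1.65 yr, e^(−t/τ) = e^(−0.5554) = 0.5738, so ΔM = −0.03341 Tg and M = 0.48663 − 0.03341 = 0.45321 Tg.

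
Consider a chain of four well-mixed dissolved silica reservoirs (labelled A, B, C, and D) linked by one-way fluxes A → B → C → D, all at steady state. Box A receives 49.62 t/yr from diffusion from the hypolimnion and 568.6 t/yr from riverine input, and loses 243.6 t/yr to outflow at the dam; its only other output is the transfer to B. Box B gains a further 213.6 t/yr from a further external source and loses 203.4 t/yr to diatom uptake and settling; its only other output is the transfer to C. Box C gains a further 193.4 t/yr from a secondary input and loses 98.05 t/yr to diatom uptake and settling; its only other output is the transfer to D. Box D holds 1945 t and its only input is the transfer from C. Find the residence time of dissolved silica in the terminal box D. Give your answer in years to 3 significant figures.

Box A: F(A→B) = (49.62 + 568.6) − 243.6 = 374.62 t/yr.
Box B: F(B→C) = (374.62 + 213.6) − 203.4 = 384.82 t/yr.
Box C: F(C→D) = (384.82 + 193.4) − 98.05 = 480.17 t/yr.
Box D throughput = its input = 480.17 t/yr; τ = 1945 / 480.17 = 4.051 yr.

4.05 yr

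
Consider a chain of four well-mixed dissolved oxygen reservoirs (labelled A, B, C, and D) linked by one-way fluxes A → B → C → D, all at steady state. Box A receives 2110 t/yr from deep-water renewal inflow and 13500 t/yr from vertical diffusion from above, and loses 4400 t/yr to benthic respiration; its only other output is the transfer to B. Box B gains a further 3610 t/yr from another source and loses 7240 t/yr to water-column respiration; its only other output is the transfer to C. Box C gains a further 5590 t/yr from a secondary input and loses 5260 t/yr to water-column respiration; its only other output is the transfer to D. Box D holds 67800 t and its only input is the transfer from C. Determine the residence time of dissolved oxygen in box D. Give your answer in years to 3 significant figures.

Box A: F(A→B) = (2110 + 13500) − 4400 = 11210 t/yr.
Box B: F(B→C) = (11210 + 3610) − 7240 = 7580.0 t/yr.
Box C: F(C→D) = (7580.0 + 5590) − 5260 = 7910.0 t/yr.
Box D throughput = its input = 7910.0 t/yr; τ = 67800 / 7910.0 = 8.571 yr.

8.57 yr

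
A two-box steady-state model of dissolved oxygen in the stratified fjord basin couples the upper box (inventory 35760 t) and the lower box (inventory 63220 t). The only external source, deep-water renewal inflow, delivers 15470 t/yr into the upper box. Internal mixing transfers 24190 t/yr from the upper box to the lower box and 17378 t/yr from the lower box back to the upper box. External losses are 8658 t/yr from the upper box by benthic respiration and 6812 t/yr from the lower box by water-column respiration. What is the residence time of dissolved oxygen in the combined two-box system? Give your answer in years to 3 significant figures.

6.40 yr

Treat the two boxes together as one reservoir: the mixing fluxes between them are internal recycling, so τ = ΣM / Σ(external losses).
M_total = 35760 + 63220 = 98980 t.
ΣF_external_out = 8658 + 6812 = 15470 t/yr.
τ = M_total / ΣF_ext = 98980 / 15470 = 6.398 yr.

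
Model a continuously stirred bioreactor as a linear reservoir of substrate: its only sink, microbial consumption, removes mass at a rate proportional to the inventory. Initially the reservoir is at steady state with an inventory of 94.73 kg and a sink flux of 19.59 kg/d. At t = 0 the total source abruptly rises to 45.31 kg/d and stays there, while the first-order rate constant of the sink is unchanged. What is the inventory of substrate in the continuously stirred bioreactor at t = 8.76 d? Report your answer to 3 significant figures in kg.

199 kg

The sink rate constant is k = F₀/M₀ = 19.59/94.73 = 0.2068 d⁻¹.
Solving dM/dt = F₁ − kM with M(0) = M₀ gives M(t) = F₁/k + (M₀ − F₁/k)·e^(−kt).
F₁/k = 45.31/0.2068 = 219.10 kg; kt = 0.2068 × 8.76 = 1.812, e^(−kt) = 0.1634.
M(8.76) = 219.10 + (94.73 − 219.10) × 0.1634 = 219.10 − 20.32 = 198.78 kg.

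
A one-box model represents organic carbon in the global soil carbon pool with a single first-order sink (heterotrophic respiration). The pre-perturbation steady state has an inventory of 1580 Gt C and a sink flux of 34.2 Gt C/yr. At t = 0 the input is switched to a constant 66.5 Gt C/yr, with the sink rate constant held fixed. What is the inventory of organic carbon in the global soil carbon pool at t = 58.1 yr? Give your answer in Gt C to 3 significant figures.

2650 Gt C

The sink rate constant is k = F₀/M₀ = 34.2/1580 = 0.02165 yr⁻¹.
Solving dM/dt = F₁ − kM with M(0) = M₀ gives M(t) = F₁/k + (M₀ − F₁/k)·e^(−kt).
F₁/k = 66.5/0.02165 = 3072.2 Gt C; kt = 0.02165 × 58.1 = 1.258, e^(−kt) = 0.2843.
M(58.1) = 3072.2 + (1580 − 3072.2) × 0.2843 = 3072.2 − 424.3 = 2647.9 Gt C.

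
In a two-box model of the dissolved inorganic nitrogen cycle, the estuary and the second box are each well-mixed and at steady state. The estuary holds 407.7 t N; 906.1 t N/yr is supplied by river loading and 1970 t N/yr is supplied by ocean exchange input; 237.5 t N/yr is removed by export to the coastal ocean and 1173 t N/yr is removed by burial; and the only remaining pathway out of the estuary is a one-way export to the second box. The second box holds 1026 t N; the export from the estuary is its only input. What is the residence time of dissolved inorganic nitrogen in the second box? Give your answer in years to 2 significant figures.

Balance the estuary: ΣF_in = 906.1 + 1970 = 2876.1 t N/yr.
Export to the second box = ΣF_in − (237.5 + 1173) = 1465.6 t N/yr.
At steady state the output of the second box equals its input, 1465.6 t N/yr.
τ = M / F = 1026 / 1465.6 = 0.7001 yr.

0.70 yr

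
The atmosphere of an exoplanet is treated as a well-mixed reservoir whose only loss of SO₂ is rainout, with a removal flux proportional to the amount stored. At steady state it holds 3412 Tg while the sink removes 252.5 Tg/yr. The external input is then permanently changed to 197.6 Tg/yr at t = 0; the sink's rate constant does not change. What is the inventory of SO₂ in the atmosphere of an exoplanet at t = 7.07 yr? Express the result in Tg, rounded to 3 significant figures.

τ = M₀/F₀ = 3412/252.5 = 13.51 yr; rate constant k = 1/τ.
New steady state M_∞ = F₁/k = F₁·τ = 197.6 × 13.51 = 2670.1 Tg.
M(t) = M_∞ + (M₀ − M_∞)·e^(−t/τ); t/τ = 7.07/13.51 = 0.5232, so e^(−t/τ) = 0.5926.
M(t) = 2670.1 + 741.9 × 0.5926 = 3109.8 Tg.

3110 Tg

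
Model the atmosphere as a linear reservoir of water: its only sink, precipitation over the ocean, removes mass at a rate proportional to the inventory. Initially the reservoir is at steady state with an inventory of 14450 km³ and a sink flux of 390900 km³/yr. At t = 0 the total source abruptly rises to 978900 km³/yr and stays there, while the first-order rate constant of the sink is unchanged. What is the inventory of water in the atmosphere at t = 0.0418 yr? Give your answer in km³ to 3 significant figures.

29200 km³

τ = M₀/F₀ = 14450/390900 = 0.03697 yr; rate constant k = 1/τ.
New steady state M_∞ = F₁/k = F₁·τ = 978900 × 0.03697 = 36186 km³.
M(t) = M_∞ + (M₀ − M_∞)·e^(−t/τ); t/τ = 0.0418/0.03697 = 1.131, so e^(−t/τ) = 0.3228.
M(t) = 36186 − 21740 × 0.3228 = 29170 km³.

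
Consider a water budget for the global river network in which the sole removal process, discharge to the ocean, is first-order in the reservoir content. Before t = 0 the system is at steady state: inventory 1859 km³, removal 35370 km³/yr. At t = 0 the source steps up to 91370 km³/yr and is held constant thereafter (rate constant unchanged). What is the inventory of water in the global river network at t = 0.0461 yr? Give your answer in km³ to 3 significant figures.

3580 km³

τ = M₀/F₀ = 1859/35370 = 0.05256 yr; rate constant k = 1/τ.
New steady state M_∞ = F₁/k = F₁·τ = 91370 × 0.05256 = 4802.3 km³.
M(t) = M_∞ + (M₀ − M_∞)·e^(−t/τ); t/τ = 0.0461/0.05256 = 0.8771, so e^(−t/τ) = 0.4160.
M(t) = 4802.3 − 2943 × 0.4160 = 3577.9 km³.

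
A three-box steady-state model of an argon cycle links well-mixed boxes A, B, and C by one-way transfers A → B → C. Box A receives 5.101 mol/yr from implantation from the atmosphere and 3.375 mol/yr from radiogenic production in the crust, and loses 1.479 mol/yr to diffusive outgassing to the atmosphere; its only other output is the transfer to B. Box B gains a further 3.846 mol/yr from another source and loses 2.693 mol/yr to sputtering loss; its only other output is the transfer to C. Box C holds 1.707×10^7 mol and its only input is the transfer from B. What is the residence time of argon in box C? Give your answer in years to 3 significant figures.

Box A: F(A→B) = (5.101 + 3.375) − 1.479 = 6.9970 mol/yr.
Box B: F(B→C) = (6.9970 + 3.846) − 2.693 = 8.1500 mol/yr.
Box C throughput = its input = 8.1500 mol/yr; τ = 1.707×10^7 / 8.1500 = 2.094×10^6 yr.

2.09×10^6 yr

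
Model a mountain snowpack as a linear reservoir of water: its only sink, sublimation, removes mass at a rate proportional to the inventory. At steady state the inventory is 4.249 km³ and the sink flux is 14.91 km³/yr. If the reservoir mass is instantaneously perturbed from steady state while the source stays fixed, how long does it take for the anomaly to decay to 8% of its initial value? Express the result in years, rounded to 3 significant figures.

0.720 yr

For a linear reservoir the anomaly decays as exp(−t/τ) with τ = M/F = 4.249/14.91 = 0.2850 yr.
exp(−t/τ) = 0.08 ⇒ t = −τ ln(0.08) = 0.2850 × 2.526 = 0.7198 yr.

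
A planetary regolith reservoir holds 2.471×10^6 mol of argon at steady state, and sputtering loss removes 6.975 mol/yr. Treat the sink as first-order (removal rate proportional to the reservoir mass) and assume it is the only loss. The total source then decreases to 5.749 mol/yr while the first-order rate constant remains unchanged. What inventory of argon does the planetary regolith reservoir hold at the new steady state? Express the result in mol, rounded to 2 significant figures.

2.0×10^6 mol

Rate constant k = F/M = 6.975 / 2.471×10^6 = 2.823×10^-6 yr⁻¹.
At the new steady state, source = k·M_new ⇒ M_new = 5.749 / 2.823×10^-6 = 2.037×10^6 mol.
(Equivalently M_new = M × F_new/F_old = 2.471×10^6 × 5.749/6.975.)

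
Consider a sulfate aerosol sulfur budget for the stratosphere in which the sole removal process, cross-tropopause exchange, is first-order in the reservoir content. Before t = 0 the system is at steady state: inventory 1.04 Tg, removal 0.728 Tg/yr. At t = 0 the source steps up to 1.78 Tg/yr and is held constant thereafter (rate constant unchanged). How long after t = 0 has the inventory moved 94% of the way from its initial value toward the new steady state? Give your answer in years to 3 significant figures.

τ = M₀/F₀ = 1.04/0.728 = 1.429 yr.
The remaining gap fraction is e^(−t/τ); 94% covered ⇒ e^(−t/τ) = 0.0600.
t = −τ ln(0.0600) = 1.429 × 2.813 = 4.019 yr.

4.02 yr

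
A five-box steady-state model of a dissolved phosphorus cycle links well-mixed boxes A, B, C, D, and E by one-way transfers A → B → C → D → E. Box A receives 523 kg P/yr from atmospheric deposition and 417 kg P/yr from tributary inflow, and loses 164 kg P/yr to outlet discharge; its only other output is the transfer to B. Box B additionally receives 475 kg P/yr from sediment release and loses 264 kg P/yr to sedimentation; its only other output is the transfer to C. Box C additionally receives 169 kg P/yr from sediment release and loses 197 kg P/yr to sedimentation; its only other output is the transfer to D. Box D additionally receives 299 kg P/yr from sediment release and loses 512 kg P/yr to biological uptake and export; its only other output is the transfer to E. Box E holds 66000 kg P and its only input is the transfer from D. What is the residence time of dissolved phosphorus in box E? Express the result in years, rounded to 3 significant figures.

88.5 yr

Box A: F(A→B) = (523 + 417) − 164 = 776.00 kg P/yr.
Box B: F(B→C) = (776.00 + 475) − 264 = 987.00 kg P/yr.
Box C: F(C→D) = (987.00 + 169) − 197 = 959.00 kg P/yr.
Box D: F(D→E) = (959.00 + 299) − 512 = 746.00 kg P/yr.
Box E throughput = its input = 746.00 kg P/yr; τ = 66000 / 746.00 = 88.47 yr.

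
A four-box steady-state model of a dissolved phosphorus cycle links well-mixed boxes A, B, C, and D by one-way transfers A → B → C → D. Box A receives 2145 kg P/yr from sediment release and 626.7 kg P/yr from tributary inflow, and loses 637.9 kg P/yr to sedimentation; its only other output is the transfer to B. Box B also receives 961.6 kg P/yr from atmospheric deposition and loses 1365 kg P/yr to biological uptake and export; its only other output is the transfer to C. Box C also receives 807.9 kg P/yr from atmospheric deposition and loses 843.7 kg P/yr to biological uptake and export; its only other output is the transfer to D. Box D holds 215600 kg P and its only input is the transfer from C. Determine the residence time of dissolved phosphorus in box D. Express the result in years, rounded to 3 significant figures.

Box A: F(A→B) = (2145 + 626.7) − 637.9 = 2133.8 kg P/yr.
Box B: F(B→C) = (2133.8 + 961.6) − 1365 = 1730.4 kg P/yr.
Box C: F(C→D) = (1730.4 + 807.9) − 843.7 = 1694.6 kg P/yr.
Box D throughput = its input = 1694.6 kg P/yr; τ = 215600 / 1694.6 = 127.2 yr.

127 yr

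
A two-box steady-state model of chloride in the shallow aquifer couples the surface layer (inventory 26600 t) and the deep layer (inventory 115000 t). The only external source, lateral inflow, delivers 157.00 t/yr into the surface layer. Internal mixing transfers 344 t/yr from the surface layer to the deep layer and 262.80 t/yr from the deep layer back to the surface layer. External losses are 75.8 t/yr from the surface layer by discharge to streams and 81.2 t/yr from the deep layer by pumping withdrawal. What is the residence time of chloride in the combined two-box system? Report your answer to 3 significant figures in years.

For the system as a whole, the A↔B exchange is internal and contributes nothing to the throughput; only the external sinks remove mass.
M_total = 26600 + 115000 = 141600 t.
ΣF_external_out = 75.8 + 81.2 = 157.00 t/yr.
τ = M_total / ΣF_ext = 141600 / 157.00 = 901.9 yr.

902 yr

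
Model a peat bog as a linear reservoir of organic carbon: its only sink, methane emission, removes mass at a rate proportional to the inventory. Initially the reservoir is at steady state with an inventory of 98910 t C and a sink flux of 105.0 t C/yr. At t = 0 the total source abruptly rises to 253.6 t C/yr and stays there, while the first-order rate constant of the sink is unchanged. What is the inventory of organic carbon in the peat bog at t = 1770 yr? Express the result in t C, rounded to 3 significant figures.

The sink rate constant is k = F₀/M₀ = 105.0/98910 = 0.001062 yr⁻¹.
Solving dM/dt = F₁ − kM with M(0) = M₀ gives M(t) = F₁/k + (M₀ − F₁/k)·e^(−kt).
F₁/k = 253.6/0.001062 = 238890 t C; kt = 0.001062 × 1770 = 1.879, e^(−kt) = 0.1527.
M(1770) = 238890 + (98910 − 238890) × 0.1527 = 238890 − 21380 = 217510 t C.

218000 t C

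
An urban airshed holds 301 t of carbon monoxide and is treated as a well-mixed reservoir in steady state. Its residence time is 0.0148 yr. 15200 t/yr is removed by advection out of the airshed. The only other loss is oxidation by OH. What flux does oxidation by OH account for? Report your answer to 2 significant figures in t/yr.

Total removal F = M/τ = 301 / 0.0148 = 20340 t/yr.
Oxidation by OH = F − (15200) = 20340 − 15200 = 5138 t/yr.

5100 t/yr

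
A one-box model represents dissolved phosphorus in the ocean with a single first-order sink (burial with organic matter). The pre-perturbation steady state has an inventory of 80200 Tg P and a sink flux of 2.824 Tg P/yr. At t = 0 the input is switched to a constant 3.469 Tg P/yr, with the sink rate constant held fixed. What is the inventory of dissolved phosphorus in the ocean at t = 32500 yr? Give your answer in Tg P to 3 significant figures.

92700 Tg P

Residence time τ = M₀/F₀ = 28400 yr. The eventual steady state is M_∞ = M₀·(F₁/F₀) = 80200 × 3.469/2.824 = 98518 Tg P.
The anomaly ΔM(t) = M(t) − M_∞ decays as ΔM₀·e^(−t/τ) with ΔM₀ = 80200 − 98518 = −18320 Tg P.
At t = 32500 yr, e^(−t/τ) = e^(−1.144) = 0.3184, so ΔM = −5833 Tg P and M = 98518 − 5833 = 92685 Tg P.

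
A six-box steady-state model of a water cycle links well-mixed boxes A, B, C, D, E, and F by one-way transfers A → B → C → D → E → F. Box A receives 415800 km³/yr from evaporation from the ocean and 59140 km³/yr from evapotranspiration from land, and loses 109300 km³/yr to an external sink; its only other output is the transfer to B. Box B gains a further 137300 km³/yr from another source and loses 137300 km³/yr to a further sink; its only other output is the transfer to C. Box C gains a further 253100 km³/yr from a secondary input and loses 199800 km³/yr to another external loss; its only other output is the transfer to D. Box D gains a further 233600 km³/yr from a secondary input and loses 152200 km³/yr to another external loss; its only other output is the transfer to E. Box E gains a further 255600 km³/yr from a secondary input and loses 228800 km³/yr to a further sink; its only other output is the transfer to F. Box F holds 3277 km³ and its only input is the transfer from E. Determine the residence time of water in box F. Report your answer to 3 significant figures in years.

Box A: F(A→B) = (415800 + 59140) − 109300 = 365640 km³/yr.
Box B: F(B→C) = (365640 + 137300) − 137300 = 365640 km³/yr.
Box C: F(C→D) = (365640 + 253100) − 199800 = 418940 km³/yr.
Box D: F(D→E) = (418940 + 233600) − 152200 = 500340 km³/yr.
Box E: F(E→F) = (500340 + 255600) − 228800 = 527140 km³/yr.
Box F throughput = its input = 527140 km³/yr; τ = 3277 / 527140 = 0.006217 yr.

0.00622 yr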